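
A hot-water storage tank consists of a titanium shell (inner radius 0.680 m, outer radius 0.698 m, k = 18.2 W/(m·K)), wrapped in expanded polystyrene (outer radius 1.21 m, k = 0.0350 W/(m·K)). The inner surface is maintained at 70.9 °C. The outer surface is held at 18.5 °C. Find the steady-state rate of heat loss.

Treat each layer as a resistance in series:
  R_titanium = (1/0.680 − 1/0.698)/(4πk) = 0.03792/(4π·18.2) = 1.658×10^-4 K/W
  R_expanded polystyrene = (1/0.698 − 1/1.21)/(4πk) = 0.6062/(4π·0.0350) = 1.378 K/W
ΣR = 1.658×10^-4 + 1.378 = 1.378 K/W
Q = ΔT/ΣR = (70.9 °C − 18.5 °C)/1.378 = 38.0 W

Q = 38.0 W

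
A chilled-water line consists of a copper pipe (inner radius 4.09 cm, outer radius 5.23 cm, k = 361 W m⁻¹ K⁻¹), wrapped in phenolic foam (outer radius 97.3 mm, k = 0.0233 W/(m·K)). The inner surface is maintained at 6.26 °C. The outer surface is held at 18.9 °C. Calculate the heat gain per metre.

Q' = 2.98 W/m

Treat each layer as a resistance in series:
  R'_copper = ln(0.0523/0.0409)/(2πk) = 0.2459/(2π·361) = 1.084×10^-4 m·K/W
  R'_phenolic foam = ln(0.0973/0.0523)/(2πk) = 0.6208/(2π·0.0233) = 4.241 m·K/W
ΣR = 1.084×10^-4 + 4.241 = 4.241 m·K/W
Q' = ΔT/ΣR = (6.26 °C − 18.9 °C)/4.241 = -2.98 W/m
(Negative Q' ⇒ heat flows inward; heat gain = 2.98 W/m.)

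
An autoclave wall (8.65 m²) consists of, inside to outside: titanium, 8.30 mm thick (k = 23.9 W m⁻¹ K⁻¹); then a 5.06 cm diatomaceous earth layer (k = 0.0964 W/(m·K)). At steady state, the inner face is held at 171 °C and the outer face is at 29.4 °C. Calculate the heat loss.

Q = 2.33 kW

Series thermal resistances, inner to outer:
  R_titanium = L/(kA) = 0.00830/(23.9·8.65) = 4.015×10^-5 K/W
  R_diatomaceous earth = L/(kA) = 0.0506/(0.0964·8.65) = 0.06068 K/W
ΣR = 4.015×10^-5 + 0.06068 = 0.06072 K/W
Q = ΔT/ΣR = (171 °C − 29.4 °C)/0.06072 = 2330 W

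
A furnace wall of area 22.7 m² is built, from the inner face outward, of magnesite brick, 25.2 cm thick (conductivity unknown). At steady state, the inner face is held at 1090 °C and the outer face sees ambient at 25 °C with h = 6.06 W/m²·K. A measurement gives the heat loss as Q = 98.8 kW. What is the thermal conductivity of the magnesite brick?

ΣR = ΔT/Q = |1090 − 25|/98800 = 0.01078 K/W
Known resistances:
  R_conv,out = 1/(hA) = 1/(6.06·22.7) = 0.007269 K/W
R_magnesite brick = ΣR − ΣR_known = 0.01078 − 0.007269 = 0.003511 K/W
L/(kA) = 0.003511 ⇒ k = 0.252/(0.003511·22.7) = 3.16 W/m·K

k = 3.16 W/m·K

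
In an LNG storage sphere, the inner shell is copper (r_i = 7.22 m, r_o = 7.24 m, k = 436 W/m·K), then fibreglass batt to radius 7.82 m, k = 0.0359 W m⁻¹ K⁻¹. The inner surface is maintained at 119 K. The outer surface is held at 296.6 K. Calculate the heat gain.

Q = 7.82 kW

Series thermal resistances, inner to outer:
  R_copper = (1/7.22 − 1/7.24)/(4πk) = 3.826×10^-4/(4π·436) = 6.983×10^-8 K/W
  R_fibreglass batt = (1/7.24 − 1/7.82)/(4πk) = 0.01024/(4π·0.0359) = 0.02271 K/W
ΣR = 6.983×10^-8 + 0.02271 = 0.02271 K/W
Q = ΔT/ΣR = (119 K − 296.6 K)/0.02271 = -7820 W
(Negative Q ⇒ heat flows inward; heat gain = 7820 W.)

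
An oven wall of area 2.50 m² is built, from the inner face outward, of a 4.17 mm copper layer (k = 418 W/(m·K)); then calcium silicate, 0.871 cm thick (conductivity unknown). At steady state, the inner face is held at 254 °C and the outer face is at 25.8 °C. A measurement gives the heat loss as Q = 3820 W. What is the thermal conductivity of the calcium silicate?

k = 0.0583 W/m·K

ΣR = ΔT/Q = |254 − 25.8|/3820 = 0.05974 K/W
Known resistances:
  R_copper = L/(kA) = 0.00417/(418·2.50) = 3.990×10^-6 K/W
R_calcium silicate = ΣR − ΣR_known = 0.05974 − 3.990×10^-6 = 0.05974 K/W
L/(kA) = 0.05974 ⇒ k = 0.00871/(0.05974·2.50) = 0.0583 W/m·K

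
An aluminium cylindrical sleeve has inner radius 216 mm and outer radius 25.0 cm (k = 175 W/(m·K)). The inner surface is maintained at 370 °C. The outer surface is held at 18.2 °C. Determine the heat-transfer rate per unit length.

Q' = 2650 kW/m

Q' = 2πk·ΔT/ln(r₂/r₁) = 2π × 175 × 351.8 / ln(0.250/0.216) = 2.65×10^6 W/m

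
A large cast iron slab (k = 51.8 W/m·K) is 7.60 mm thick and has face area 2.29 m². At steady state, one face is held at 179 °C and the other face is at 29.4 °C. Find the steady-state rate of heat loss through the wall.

Q = kA·ΔT/L = 51.8 × 2.29 × |179 °C − 29.4 °C| / 0.00760 = 2.33×10^6 W

Q = 2330 kW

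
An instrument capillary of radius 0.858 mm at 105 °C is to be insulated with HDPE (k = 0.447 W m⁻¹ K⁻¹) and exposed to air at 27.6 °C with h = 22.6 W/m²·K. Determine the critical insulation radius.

For a cylinder, r_cr = k_ins/h = 0.447/22.6 = 0.0198 m = 1.98 cm

r_cr = 1.98 cm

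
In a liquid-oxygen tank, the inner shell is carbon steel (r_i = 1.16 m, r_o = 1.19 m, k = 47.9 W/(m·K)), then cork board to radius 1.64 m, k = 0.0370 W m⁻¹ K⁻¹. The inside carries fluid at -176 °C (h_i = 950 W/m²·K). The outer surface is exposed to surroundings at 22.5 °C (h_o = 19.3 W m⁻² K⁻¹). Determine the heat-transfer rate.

Resistance network (inner→outer):
  R_conv,in = 1/(4πr²h) = 1/(4π·1.16²·950) = 6.225×10^-5 K/W
  R_carbon steel = (1/1.16 − 1/1.19)/(4πk) = 0.02173/(4π·47.9) = 3.611×10^-5 K/W
  R_cork board = (1/1.19 − 1/1.64)/(4πk) = 0.2306/(4π·0.0370) = 0.4959 K/W
  R_conv,out = 1/(4πr²h) = 1/(4π·1.64²·19.3) = 0.001533 K/W
ΣR = 6.225×10^-5 + 3.611×10^-5 + 0.4959 + 0.001533 = 0.4975 K/W
Q = ΔT/ΣR = (-176 °C − 22.5 °C)/0.4975 = -399 W
(Negative Q ⇒ heat flows inward; heat gain = 399 W.)

Q = 399 W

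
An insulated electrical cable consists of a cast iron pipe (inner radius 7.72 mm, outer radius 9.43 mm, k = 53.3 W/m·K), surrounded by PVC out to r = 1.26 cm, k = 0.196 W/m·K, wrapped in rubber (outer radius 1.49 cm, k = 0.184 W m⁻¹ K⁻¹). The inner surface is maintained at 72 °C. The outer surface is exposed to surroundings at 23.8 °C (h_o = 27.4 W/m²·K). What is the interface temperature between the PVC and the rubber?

Series thermal resistances, inner to outer:
  R'_cast iron = ln(0.00943/0.00772)/(2πk) = 0.2001/(2π·53.3) = 5.974×10^-4 m·K/W
  R'_PVC = ln(0.0126/0.00943)/(2πk) = 0.2898/(2π·0.196) = 0.2353 m·K/W
  R'_rubber = ln(0.0149/0.0126)/(2πk) = 0.1677/(2π·0.184) = 0.1450 m·K/W
  R'_conv,out = 1/(2πr h) = 1/(2π·0.0149·27.4) = 0.3898 m·K/W
ΣR = 5.974×10^-4 + 0.2353 + 0.1450 + 0.3898 = 0.7707 m·K/W
Q' = ΔT/ΣR = (72 °C − 23.8 °C)/0.7707 = 62.54 W/m
From the inner boundary to the PVC/rubber interface, ΣR_partial = 0.2359 m·K/W.
T_interface = T_in − Q'·ΣR_partial = 72 °C − (62.54)(0.2359) = 57.2 °C

T = 57.2 °C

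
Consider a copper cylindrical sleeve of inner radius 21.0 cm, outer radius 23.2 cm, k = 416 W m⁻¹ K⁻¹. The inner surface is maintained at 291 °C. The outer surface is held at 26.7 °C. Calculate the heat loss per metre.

Q' = 2πk·ΔT/ln(r₂/r₁) = 2π × 416 × 264.3 / ln(0.232/0.210) = 6.93×10^6 W/m

Q' = 6930 kW/m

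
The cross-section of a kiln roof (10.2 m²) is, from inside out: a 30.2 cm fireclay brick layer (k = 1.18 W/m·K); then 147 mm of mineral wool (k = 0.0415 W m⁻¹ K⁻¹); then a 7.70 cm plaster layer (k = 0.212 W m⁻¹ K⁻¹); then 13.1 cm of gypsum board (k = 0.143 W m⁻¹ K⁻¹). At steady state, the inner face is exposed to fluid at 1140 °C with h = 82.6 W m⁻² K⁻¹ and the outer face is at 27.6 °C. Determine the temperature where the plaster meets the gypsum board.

T = 228 °C

Treat each layer as a resistance in series:
  R_conv,in = 1/(hA) = 1/(82.6·10.2) = 0.001187 K/W
  R_fireclay brick = L/(kA) = 0.302/(1.18·10.2) = 0.02509 K/W
  R_mineral wool = L/(kA) = 0.147/(0.0415·10.2) = 0.3473 K/W
  R_plaster = L/(kA) = 0.0770/(0.212·10.2) = 0.03561 K/W
  R_gypsum board = L/(kA) = 0.131/(0.143·10.2) = 0.08981 K/W
ΣR = 0.001187 + 0.02509 + 0.3473 + 0.03561 + 0.08981 = 0.4990 K/W
Q = ΔT/ΣR = (1140 °C − 27.6 °C)/0.4990 = 2229 W
From the inner boundary to the plaster/gypsum board interface, ΣR_partial = 0.4092 K/W.
T_interface = T_in − Q·ΣR_partial = 1140 °C − (2229)(0.4092) = 228 °C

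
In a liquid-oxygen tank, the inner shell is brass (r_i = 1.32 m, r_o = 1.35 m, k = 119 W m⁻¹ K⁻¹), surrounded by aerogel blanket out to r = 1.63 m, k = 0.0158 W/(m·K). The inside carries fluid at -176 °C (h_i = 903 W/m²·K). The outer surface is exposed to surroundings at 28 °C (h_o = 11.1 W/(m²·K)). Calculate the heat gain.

Series thermal resistances, inner to outer:
  R_conv,in = 1/(4πr²h) = 1/(4π·1.32²·903) = 5.058×10^-5 K/W
  R_brass = (1/1.32 − 1/1.35)/(4πk) = 0.01684/(4π·119) = 1.126×10^-5 K/W
  R_aerogel blanket = (1/1.35 − 1/1.63)/(4πk) = 0.1272/(4π·0.0158) = 0.6409 K/W
  R_conv,out = 1/(4πr²h) = 1/(4π·1.63²·11.1) = 0.002698 K/W
ΣR = 5.058×10^-5 + 1.126×10^-5 + 0.6409 + 0.002698 = 0.6437 K/W
Q = ΔT/ΣR = (-176 °C − 28 °C)/0.6437 = -317 W
(Negative Q ⇒ heat flows inward; heat gain = 317 W.)

Q = 317 W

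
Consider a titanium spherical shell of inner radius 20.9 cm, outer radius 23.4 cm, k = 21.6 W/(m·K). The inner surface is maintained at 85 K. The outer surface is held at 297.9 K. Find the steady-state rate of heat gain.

Q = 113 kW

Q = 4πk·ΔT/(1/r₁ − 1/r₂) = 4π × 21.6 × 212.9 / (1/0.209 − 1/0.234) = 1.13×10^5 W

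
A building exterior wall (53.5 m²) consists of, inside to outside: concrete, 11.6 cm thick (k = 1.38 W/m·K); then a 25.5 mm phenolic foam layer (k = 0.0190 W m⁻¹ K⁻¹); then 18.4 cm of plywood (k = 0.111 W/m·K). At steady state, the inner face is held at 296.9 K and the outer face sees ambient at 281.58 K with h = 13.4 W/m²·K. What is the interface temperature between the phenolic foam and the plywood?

Resistance network (inner→outer):
  R_concrete = L/(kA) = 0.116/(1.38·53.5) = 0.001571 K/W
  R_phenolic foam = L/(kA) = 0.0255/(0.0190·53.5) = 0.02509 K/W
  R_plywood = L/(kA) = 0.184/(0.111·53.5) = 0.03098 K/W
  R_conv,out = 1/(hA) = 1/(13.4·53.5) = 0.001395 K/W
ΣR = 0.001571 + 0.02509 + 0.03098 + 0.001395 = 0.05904 K/W
Q = ΔT/ΣR = (296.9 K − 281.58 K)/0.05904 = 259.5 W
From the inner boundary to the phenolic foam/plywood interface, ΣR_partial = 0.02666 K/W.
T_interface = T_in − Q·ΣR_partial = 296.9 K − (259.5)(0.02666) = 290.0 K

T = 290.0 K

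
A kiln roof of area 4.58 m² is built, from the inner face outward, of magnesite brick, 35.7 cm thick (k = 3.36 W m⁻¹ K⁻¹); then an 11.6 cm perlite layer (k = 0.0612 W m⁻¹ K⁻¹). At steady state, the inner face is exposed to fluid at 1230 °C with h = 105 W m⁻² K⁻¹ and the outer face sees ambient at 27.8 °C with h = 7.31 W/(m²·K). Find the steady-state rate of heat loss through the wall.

Series thermal resistances, inner to outer:
  R_conv,in = 1/(hA) = 1/(105·4.58) = 0.002079 K/W
  R_magnesite brick = L/(kA) = 0.357/(3.36·4.58) = 0.02320 K/W
  R_perlite = L/(kA) = 0.116/(0.0612·4.58) = 0.4138 K/W
  R_conv,out = 1/(hA) = 1/(7.31·4.58) = 0.02987 K/W
ΣR = 0.002079 + 0.02320 + 0.4138 + 0.02987 = 0.4689 K/W
Q = ΔT/ΣR = (1230 °C − 27.8 °C)/0.4689 = 2560 W

Q = 2560 W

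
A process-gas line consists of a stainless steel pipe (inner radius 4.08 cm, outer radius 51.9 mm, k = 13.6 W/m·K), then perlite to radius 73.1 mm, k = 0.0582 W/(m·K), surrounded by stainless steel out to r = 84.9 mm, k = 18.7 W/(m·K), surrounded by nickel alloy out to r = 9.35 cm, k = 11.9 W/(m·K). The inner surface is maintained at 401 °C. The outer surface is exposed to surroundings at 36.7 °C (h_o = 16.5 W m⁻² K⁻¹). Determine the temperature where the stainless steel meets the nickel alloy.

T = 73.1 °C

Resistance network (inner→outer):
  R'_stainless steel = ln(0.0519/0.0408)/(2πk) = 0.2406/(2π·13.6) = 0.002816 m·K/W
  R'_perlite = ln(0.0731/0.0519)/(2πk) = 0.3425/(2π·0.0582) = 0.9366 m·K/W
  R'_stainless steel = ln(0.0849/0.0731)/(2πk) = 0.1496/(2π·18.7) = 0.001274 m·K/W
  R'_nickel alloy = ln(0.0935/0.0849)/(2πk) = 0.09649/(2π·11.9) = 0.001290 m·K/W
  R'_conv,out = 1/(2πr h) = 1/(2π·0.0935·16.5) = 0.1032 m·K/W
ΣR = 0.002816 + 0.9366 + 0.001274 + 0.001290 + 0.1032 = 1.045 m·K/W
Q' = ΔT/ΣR = (401 °C − 36.7 °C)/1.045 = 348.6 W/m
From the inner boundary to the stainless steel/nickel alloy interface, ΣR_partial = 0.9407 m·K/W.
T_interface = T_in − Q'·ΣR_partial = 401 °C − (348.6)(0.9407) = 73.1 °C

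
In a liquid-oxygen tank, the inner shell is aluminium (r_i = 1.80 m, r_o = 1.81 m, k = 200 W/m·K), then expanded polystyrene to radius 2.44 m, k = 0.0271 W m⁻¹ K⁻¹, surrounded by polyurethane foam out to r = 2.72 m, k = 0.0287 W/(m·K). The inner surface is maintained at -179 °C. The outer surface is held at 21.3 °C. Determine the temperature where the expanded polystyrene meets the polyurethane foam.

Resistance network (inner→outer):
  R_aluminium = (1/1.80 − 1/1.81)/(4πk) = 0.003069/(4π·200) = 1.221×10^-6 K/W
  R_expanded polystyrene = (1/1.81 − 1/2.44)/(4πk) = 0.1427/(4π·0.0271) = 0.4189 K/W
  R_polyurethane foam = (1/2.44 − 1/2.72)/(4πk) = 0.04219/(4π·0.0287) = 0.1170 K/W
ΣR = 1.221×10^-6 + 0.4189 + 0.1170 = 0.5359 K/W
Q = ΔT/ΣR = (-179 °C − 21.3 °C)/0.5359 = -373.8 W
From the inner boundary to the expanded polystyrene/polyurethane foam interface, ΣR_partial = 0.4189 K/W.
T_interface = T_in − Q·ΣR_partial = -179 °C − (-373.8)(0.4189) = -22.4 °C

T = -22.4 °C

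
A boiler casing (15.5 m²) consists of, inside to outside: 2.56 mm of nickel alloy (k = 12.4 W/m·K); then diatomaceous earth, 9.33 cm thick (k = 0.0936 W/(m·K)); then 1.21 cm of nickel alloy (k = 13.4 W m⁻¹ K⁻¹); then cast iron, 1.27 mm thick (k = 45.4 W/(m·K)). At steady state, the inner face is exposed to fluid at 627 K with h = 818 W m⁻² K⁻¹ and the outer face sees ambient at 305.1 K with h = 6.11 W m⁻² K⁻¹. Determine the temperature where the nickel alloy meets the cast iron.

T = 350.4 K

Series thermal resistances, inner to outer:
  R_conv,in = 1/(hA) = 1/(818·15.5) = 7.887×10^-5 K/W
  R_nickel alloy = L/(kA) = 0.00256/(12.4·15.5) = 1.332×10^-5 K/W
  R_diatomaceous earth = L/(kA) = 0.0933/(0.0936·15.5) = 0.06431 K/W
  R_nickel alloy = L/(kA) = 0.0121/(13.4·15.5) = 5.826×10^-5 K/W
  R_cast iron = L/(kA) = 0.00127/(45.4·15.5) = 1.805×10^-6 K/W
  R_conv,out = 1/(hA) = 1/(6.11·15.5) = 0.01056 K/W
ΣR = 7.887×10^-5 + 1.332×10^-5 + 0.06431 + 5.826×10^-5 + 1.805×10^-6 + 0.01056 = 0.07502 K/W
Q = ΔT/ΣR = (627 K − 305.1 K)/0.07502 = 4291 W
From the inner boundary to the nickel alloy/cast iron interface, ΣR_partial = 0.06446 K/W.
T_interface = T_in − Q·ΣR_partial = 627 K − (4291)(0.06446) = 350.4 K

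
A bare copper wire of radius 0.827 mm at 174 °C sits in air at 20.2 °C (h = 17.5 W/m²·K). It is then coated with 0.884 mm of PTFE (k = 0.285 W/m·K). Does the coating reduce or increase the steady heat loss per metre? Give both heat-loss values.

Critical radius for a cylinder: r_cr = k/h = 0.0163 m = 1.63 cm.
Outer radius after coating: r₂ = 8.27×10^-4 + 8.84×10^-4 = 0.001711 m.
Since r₁ < r_cr and r₂ ≤ r_cr, the coating moves toward the maximum at r_cr — heat loss rises.
Bare: R = 1/(2πr₁h) = 11.00 m·K/W; Q = 153.8/11.00 = 14.0 W/m.
Coated: R = R_cond + R_conv = 5.721 m·K/W; Q = 153.8/5.721 = 26.9 W/m.

increases: 14.0 → 26.9 W/m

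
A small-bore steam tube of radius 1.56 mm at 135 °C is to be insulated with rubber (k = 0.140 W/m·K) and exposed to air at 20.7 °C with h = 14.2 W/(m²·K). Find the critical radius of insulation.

r_cr = 0.986 cm

For a cylinder, r_cr = k_ins/h = 0.140/14.2 = 0.00986 m = 0.986 cm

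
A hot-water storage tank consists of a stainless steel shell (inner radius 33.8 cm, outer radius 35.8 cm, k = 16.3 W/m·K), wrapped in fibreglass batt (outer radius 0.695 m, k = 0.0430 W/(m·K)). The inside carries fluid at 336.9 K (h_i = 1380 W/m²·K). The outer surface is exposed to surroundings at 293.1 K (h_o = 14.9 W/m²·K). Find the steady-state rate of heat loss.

Q = 17.4 W

Resistance network (inner→outer):
  R_conv,in = 1/(4πr²h) = 1/(4π·0.338²·1380) = 5.048×10^-4 K/W
  R_stainless steel = (1/0.338 − 1/0.358)/(4πk) = 0.1653/(4π·16.3) = 8.069×10^-4 K/W
  R_fibreglass batt = (1/0.358 − 1/0.695)/(4πk) = 1.354/(4π·0.0430) = 2.507 K/W
  R_conv,out = 1/(4πr²h) = 1/(4π·0.695²·14.9) = 0.01106 K/W
ΣR = 5.048×10^-4 + 8.069×10^-4 + 2.507 + 0.01106 = 2.519 K/W
Q = ΔT/ΣR = (336.9 K − 293.1 K)/2.519 = 17.4 W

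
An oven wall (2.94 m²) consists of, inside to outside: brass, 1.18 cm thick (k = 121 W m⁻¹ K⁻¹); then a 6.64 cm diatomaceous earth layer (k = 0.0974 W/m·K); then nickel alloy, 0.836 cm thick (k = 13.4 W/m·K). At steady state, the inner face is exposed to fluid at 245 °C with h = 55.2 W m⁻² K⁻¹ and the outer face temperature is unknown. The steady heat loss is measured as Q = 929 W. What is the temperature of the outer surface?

Series resistances:
  R_conv,in = 1/(hA) = 1/(55.2·2.94) = 0.006162 K/W
  R_brass = L/(kA) = 0.0118/(121·2.94) = 3.317×10^-5 K/W
  R_diatomaceous earth = L/(kA) = 0.0664/(0.0974·2.94) = 0.2319 K/W
  R_nickel alloy = L/(kA) = 0.00836/(13.4·2.94) = 2.122×10^-4 K/W
ΣR = 0.2383 K/W
ΔT = Q·ΣR = 929 × 0.2383 = 221.4 K
Heat flows outward, so T_out = T_in − ΔT = 245 − 221.4 = 23.6 °C

T_out = 23.6 °C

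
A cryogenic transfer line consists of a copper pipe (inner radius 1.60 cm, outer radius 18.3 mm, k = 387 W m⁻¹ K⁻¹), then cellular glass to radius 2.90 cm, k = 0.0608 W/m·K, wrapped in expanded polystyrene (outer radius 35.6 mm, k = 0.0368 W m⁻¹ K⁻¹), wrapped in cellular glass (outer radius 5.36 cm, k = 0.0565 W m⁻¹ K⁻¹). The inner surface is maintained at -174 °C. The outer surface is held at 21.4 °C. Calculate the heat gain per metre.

Resistance network (inner→outer):
  R'_copper = ln(0.0183/0.0160)/(2πk) = 0.1343/(2π·387) = 5.524×10^-5 m·K/W
  R'_cellular glass = ln(0.0290/0.0183)/(2πk) = 0.4604/(2π·0.0608) = 1.205 m·K/W
  R'_expanded polystyrene = ln(0.0356/0.0290)/(2πk) = 0.2050/(2π·0.0368) = 0.8868 m·K/W
  R'_cellular glass = ln(0.0536/0.0356)/(2πk) = 0.4092/(2π·0.0565) = 1.153 m·K/W
ΣR = 5.524×10^-5 + 1.205 + 0.8868 + 1.153 = 3.245 m·K/W
Q' = ΔT/ΣR = (-174 °C − 21.4 °C)/3.245 = -60.2 W/m
(Negative Q' ⇒ heat flows inward; heat gain = 60.2 W/m.)

Q' = 60.2 W/m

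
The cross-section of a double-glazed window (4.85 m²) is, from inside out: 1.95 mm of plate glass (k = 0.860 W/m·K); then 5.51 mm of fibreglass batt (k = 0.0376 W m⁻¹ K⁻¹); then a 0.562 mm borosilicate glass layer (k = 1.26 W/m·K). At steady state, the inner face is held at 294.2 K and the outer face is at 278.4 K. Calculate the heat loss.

Q = 513 W

Series thermal resistances, inner to outer:
  R_plate glass = L/(kA) = 0.00195/(0.860·4.85) = 4.675×10^-4 K/W
  R_fibreglass batt = L/(kA) = 0.00551/(0.0376·4.85) = 0.03021 K/W
  R_borosilicate glass = L/(kA) = 5.62×10^-4/(1.26·4.85) = 9.197×10^-5 K/W
ΣR = 4.675×10^-4 + 0.03021 + 9.197×10^-5 = 0.03077 K/W
Q = ΔT/ΣR = (294.2 K − 278.4 K)/0.03077 = 513 W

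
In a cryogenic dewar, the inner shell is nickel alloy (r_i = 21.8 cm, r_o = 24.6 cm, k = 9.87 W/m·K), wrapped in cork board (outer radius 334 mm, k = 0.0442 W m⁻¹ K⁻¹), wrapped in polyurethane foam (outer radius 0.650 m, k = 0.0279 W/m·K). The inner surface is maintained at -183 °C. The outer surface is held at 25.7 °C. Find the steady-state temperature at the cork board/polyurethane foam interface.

T = -117 °C

Resistance network (inner→outer):
  R_nickel alloy = (1/0.218 − 1/0.246)/(4πk) = 0.5221/(4π·9.87) = 0.004210 K/W
  R_cork board = (1/0.246 − 1/0.334)/(4πk) = 1.071/(4π·0.0442) = 1.928 K/W
  R_polyurethane foam = (1/0.334 − 1/0.650)/(4πk) = 1.456/(4π·0.0279) = 4.152 K/W
ΣR = 0.004210 + 1.928 + 4.152 = 6.084 K/W
Q = ΔT/ΣR = (-183 °C − 25.7 °C)/6.084 = -34.30 W
From the inner boundary to the cork board/polyurethane foam interface, ΣR_partial = 1.932 K/W.
T_interface = T_in − Q·ΣR_partial = -183 °C − (-34.30)(1.932) = -117 °C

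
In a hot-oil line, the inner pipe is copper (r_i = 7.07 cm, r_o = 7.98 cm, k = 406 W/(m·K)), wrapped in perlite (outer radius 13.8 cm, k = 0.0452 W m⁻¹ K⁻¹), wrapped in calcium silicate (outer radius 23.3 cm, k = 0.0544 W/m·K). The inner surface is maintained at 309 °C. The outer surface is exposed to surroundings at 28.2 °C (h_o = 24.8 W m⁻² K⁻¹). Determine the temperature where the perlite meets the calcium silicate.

T = 154 °C

Treat each layer as a resistance in series:
  R'_copper = ln(0.0798/0.0707)/(2πk) = 0.1211/(2π·406) = 4.746×10^-5 m·K/W
  R'_perlite = ln(0.138/0.0798)/(2πk) = 0.5477/(2π·0.0452) = 1.929 m·K/W
  R'_calcium silicate = ln(0.233/0.138)/(2πk) = 0.5238/(2π·0.0544) = 1.532 m·K/W
  R'_conv,out = 1/(2πr h) = 1/(2π·0.233·24.8) = 0.02754 m·K/W
ΣR = 4.746×10^-5 + 1.929 + 1.532 + 0.02754 = 3.489 m·K/W
Q' = ΔT/ΣR = (309 °C − 28.2 °C)/3.489 = 80.48 W/m
From the inner boundary to the perlite/calcium silicate interface, ΣR_partial = 1.929 m·K/W.
T_interface = T_in − Q'·ΣR_partial = 309 °C − (80.48)(1.929) = 154 °C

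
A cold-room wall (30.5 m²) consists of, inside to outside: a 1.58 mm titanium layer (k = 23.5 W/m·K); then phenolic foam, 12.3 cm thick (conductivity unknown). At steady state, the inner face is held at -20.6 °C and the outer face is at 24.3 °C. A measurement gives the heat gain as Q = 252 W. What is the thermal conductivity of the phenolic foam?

ΣR = ΔT/Q = |-20.6 − 24.3|/252 = 0.1782 K/W
Known resistances:
  R_titanium = L/(kA) = 0.00158/(23.5·30.5) = 2.204×10^-6 K/W
R_phenolic foam = ΣR − ΣR_known = 0.1782 − 2.204×10^-6 = 0.1782 K/W
L/(kA) = 0.1782 ⇒ k = 0.123/(0.1782·30.5) = 0.0226 W/m·K

k = 0.0226 W/m·K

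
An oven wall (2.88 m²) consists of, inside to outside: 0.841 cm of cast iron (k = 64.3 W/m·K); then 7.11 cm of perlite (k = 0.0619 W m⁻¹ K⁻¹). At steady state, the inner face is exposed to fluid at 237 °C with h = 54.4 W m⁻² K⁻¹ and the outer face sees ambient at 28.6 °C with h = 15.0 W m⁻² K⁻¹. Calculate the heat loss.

Q = 486 W

Series thermal resistances, inner to outer:
  R_conv,in = 1/(hA) = 1/(54.4·2.88) = 0.006383 K/W
  R_cast iron = L/(kA) = 0.00841/(64.3·2.88) = 4.541×10^-5 K/W
  R_perlite = L/(kA) = 0.0711/(0.0619·2.88) = 0.3988 K/W
  R_conv,out = 1/(hA) = 1/(15.0·2.88) = 0.02315 K/W
ΣR = 0.006383 + 4.541×10^-5 + 0.3988 + 0.02315 = 0.4284 K/W
Q = ΔT/ΣR = (237 °C − 28.6 °C)/0.4284 = 486 W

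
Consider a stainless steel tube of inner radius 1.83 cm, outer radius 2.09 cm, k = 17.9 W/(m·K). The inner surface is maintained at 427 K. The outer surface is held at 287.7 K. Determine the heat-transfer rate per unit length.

Q' = 118 kW/m

Q' = 2πk·ΔT/ln(r₂/r₁) = 2π × 17.9 × 139.3 / ln(0.0209/0.0183) = 1.18×10^5 W/m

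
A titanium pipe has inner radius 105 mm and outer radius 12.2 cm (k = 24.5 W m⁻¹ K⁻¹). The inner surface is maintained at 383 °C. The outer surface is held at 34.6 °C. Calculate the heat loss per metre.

Q' = 2πk·ΔT/ln(r₂/r₁) = 2π × 24.5 × 348.4 / ln(0.122/0.105) = 3.57×10^5 W/m

Q' = 3.57×10^5 W/m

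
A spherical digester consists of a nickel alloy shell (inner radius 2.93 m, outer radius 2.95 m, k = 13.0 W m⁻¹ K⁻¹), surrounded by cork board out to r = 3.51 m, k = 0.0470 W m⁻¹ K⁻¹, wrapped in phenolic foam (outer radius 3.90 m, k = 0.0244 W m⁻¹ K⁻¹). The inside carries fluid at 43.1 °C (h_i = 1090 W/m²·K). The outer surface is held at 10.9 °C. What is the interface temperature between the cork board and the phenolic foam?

Treat each layer as a resistance in series:
  R_conv,in = 1/(4πr²h) = 1/(4π·2.93²·1090) = 8.504×10^-6 K/W
  R_nickel alloy = (1/2.93 − 1/2.95)/(4πk) = 0.002314/(4π·13.0) = 1.416×10^-5 K/W
  R_cork board = (1/2.95 − 1/3.51)/(4πk) = 0.05408/(4π·0.0470) = 0.09157 K/W
  R_phenolic foam = (1/3.51 − 1/3.90)/(4πk) = 0.02849/(4π·0.0244) = 0.09292 K/W
ΣR = 8.504×10^-6 + 1.416×10^-5 + 0.09157 + 0.09292 = 0.1845 K/W
Q = ΔT/ΣR = (43.1 °C − 10.9 °C)/0.1845 = 174.5 W
From the inner boundary to the cork board/phenolic foam interface, ΣR_partial = 0.09159 K/W.
T_interface = T_in − Q·ΣR_partial = 43.1 °C − (174.5)(0.09159) = 27.1 °C

T = 27.1 °C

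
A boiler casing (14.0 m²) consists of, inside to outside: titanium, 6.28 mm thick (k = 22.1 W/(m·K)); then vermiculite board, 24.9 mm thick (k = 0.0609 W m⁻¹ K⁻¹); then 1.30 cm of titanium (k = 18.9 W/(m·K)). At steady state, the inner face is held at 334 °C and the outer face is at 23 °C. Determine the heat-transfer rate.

Q = 10600 W

Treat each layer as a resistance in series:
  R_titanium = L/(kA) = 0.00628/(22.1·14.0) = 2.030×10^-5 K/W
  R_vermiculite board = L/(kA) = 0.0249/(0.0609·14.0) = 0.02920 K/W
  R_titanium = L/(kA) = 0.0130/(18.9·14.0) = 4.913×10^-5 K/W
ΣR = 2.030×10^-5 + 0.02920 + 4.913×10^-5 = 0.02927 K/W
Q = ΔT/ΣR = (334 °C − 23 °C)/0.02927 = 10600 W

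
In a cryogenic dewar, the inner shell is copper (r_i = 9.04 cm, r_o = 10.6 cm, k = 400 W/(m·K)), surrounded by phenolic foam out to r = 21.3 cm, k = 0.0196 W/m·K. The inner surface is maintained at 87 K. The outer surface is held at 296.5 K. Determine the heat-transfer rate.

Q = 10.9 W

Resistance network (inner→outer):
  R_copper = (1/0.0904 − 1/0.106)/(4πk) = 1.628/(4π·400) = 3.239×10^-4 K/W
  R_phenolic foam = (1/0.106 − 1/0.213)/(4πk) = 4.739/(4π·0.0196) = 19.24 K/W
ΣR = 3.239×10^-4 + 19.24 = 19.24 K/W
Q = ΔT/ΣR = (87 K − 296.5 K)/19.24 = -10.9 W
(Negative Q ⇒ heat flows inward; heat gain = 10.9 W.)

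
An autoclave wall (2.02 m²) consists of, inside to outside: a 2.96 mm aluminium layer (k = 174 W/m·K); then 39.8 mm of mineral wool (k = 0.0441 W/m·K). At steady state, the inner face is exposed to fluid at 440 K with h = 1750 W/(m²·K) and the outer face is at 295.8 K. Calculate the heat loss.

Treat each layer as a resistance in series:
  R_conv,in = 1/(hA) = 1/(1750·2.02) = 2.829×10^-4 K/W
  R_aluminium = L/(kA) = 0.00296/(174·2.02) = 8.422×10^-6 K/W
  R_mineral wool = L/(kA) = 0.0398/(0.0441·2.02) = 0.4468 K/W
ΣR = 2.829×10^-4 + 8.422×10^-6 + 0.4468 = 0.4471 K/W
Q = ΔT/ΣR = (440 K − 295.8 K)/0.4471 = 323 W

Q = 323 W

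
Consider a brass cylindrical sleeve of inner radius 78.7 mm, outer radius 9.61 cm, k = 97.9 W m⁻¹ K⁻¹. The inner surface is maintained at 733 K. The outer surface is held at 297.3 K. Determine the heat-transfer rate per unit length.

Q' = 1.34×10^6 W/m

Q' = 2πk·ΔT/ln(r₂/r₁) = 2π × 97.9 × 435.7 / ln(0.0961/0.0787) = 1.34×10^6 W/m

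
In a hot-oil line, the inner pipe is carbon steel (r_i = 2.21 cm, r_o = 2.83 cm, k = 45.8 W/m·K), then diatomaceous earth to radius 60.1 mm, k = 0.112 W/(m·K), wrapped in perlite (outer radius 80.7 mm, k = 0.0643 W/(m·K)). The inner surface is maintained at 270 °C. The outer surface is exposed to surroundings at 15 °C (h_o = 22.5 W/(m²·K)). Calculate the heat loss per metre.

Resistance network (inner→outer):
  R'_carbon steel = ln(0.0283/0.0221)/(2πk) = 0.2473/(2π·45.8) = 8.593×10^-4 m·K/W
  R'_diatomaceous earth = ln(0.0601/0.0283)/(2πk) = 0.7531/(2π·0.112) = 1.070 m·K/W
  R'_perlite = ln(0.0807/0.0601)/(2πk) = 0.2947/(2π·0.0643) = 0.7295 m·K/W
  R'_conv,out = 1/(2πr h) = 1/(2π·0.0807·22.5) = 0.08765 m·K/W
ΣR = 8.593×10^-4 + 1.070 + 0.7295 + 0.08765 = 1.888 m·K/W
Q' = ΔT/ΣR = (270 °C − 15 °C)/1.888 = 135 W/m

Q' = 135 W/m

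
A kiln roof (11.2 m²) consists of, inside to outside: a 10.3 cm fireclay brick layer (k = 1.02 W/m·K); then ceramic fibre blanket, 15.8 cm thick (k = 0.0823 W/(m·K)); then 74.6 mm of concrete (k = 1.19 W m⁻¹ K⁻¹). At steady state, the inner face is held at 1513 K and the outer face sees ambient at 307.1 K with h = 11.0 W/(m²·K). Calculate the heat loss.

Series thermal resistances, inner to outer:
  R_fireclay brick = L/(kA) = 0.103/(1.02·11.2) = 0.009016 K/W
  R_ceramic fibre blanket = L/(kA) = 0.158/(0.0823·11.2) = 0.1714 K/W
  R_concrete = L/(kA) = 0.0746/(1.19·11.2) = 0.005597 K/W
  R_conv,out = 1/(hA) = 1/(11.0·11.2) = 0.008117 K/W
ΣR = 0.009016 + 0.1714 + 0.005597 + 0.008117 = 0.1941 K/W
Q = ΔT/ΣR = (1513 K − 307.1 K)/0.1941 = 6210 W

Q = 6.21 kW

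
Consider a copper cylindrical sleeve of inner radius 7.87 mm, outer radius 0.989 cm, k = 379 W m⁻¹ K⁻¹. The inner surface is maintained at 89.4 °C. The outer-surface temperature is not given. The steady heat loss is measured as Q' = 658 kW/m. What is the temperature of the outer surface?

Sum the resistances:
  R'_copper = ln(0.00989/0.00787)/(2πk) = 0.2285/(2π·379) = 9.594×10^-5 m·K/W
ΣR = 9.594×10^-5 m·K/W
ΔT = Q'·ΣR = 6.58×10^5 × 9.594×10^-5 = 63.13 K
Heat flows outward, so T_out = T_in − ΔT = 89.4 − 63.13 = 26.3 °C

T_out = 26.3 °C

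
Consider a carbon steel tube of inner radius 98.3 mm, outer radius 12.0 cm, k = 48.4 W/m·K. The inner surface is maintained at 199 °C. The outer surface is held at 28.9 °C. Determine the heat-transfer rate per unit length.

Q' = 2.59×10^5 W/m

Q' = 2πk·ΔT/ln(r₂/r₁) = 2π × 48.4 × 170.1 / ln(0.120/0.0983) = 2.59×10^5 W/m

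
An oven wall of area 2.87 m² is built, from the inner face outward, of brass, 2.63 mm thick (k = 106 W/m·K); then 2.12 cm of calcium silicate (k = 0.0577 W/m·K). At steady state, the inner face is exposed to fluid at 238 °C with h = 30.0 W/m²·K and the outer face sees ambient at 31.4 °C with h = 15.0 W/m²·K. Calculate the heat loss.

Q = 1270 W

Series thermal resistances, inner to outer:
  R_conv,in = 1/(hA) = 1/(30.0·2.87) = 0.01161 K/W
  R_brass = L/(kA) = 0.00263/(106·2.87) = 8.645×10^-6 K/W
  R_calcium silicate = L/(kA) = 0.0212/(0.0577·2.87) = 0.1280 K/W
  R_conv,out = 1/(hA) = 1/(15.0·2.87) = 0.02323 K/W
ΣR = 0.01161 + 8.645×10^-6 + 0.1280 + 0.02323 = 0.1628 K/W
Q = ΔT/ΣR = (238 °C − 31.4 °C)/0.1628 = 1270 W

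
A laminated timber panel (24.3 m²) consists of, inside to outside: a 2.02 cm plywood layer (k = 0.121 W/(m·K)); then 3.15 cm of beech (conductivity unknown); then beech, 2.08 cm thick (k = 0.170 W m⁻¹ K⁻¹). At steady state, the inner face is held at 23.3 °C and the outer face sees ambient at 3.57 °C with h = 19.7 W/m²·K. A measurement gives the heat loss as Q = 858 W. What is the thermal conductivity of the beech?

k = 0.144 W/m·K

ΣR = ΔT/Q = |23.3 − 3.57|/858 = 0.02300 K/W
Known resistances:
  R_plywood = L/(kA) = 0.0202/(0.121·24.3) = 0.006870 K/W
  R_beech = L/(kA) = 0.0208/(0.170·24.3) = 0.005035 K/W
  R_conv,out = 1/(hA) = 1/(19.7·24.3) = 0.002089 K/W
R_beech = ΣR − ΣR_known = 0.02300 − 0.01399 = 0.009010 K/W
L/(kA) = 0.009010 ⇒ k = 0.0315/(0.009010·24.3) = 0.144 W/m·K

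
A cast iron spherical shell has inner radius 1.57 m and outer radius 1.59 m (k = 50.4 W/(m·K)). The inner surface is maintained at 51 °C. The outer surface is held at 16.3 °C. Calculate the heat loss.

Q = 4πk·ΔT/(1/r₁ − 1/r₂) = 4π × 50.4 × 34.7 / (1/1.57 − 1/1.59) = 2.74×10^6 W

Q = 2740 kW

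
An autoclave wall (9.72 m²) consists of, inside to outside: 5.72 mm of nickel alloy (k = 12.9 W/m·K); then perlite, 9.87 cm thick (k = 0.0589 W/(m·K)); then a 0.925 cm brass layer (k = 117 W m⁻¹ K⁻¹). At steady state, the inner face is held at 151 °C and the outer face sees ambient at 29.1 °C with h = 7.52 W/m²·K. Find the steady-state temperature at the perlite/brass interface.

Series thermal resistances, inner to outer:
  R_nickel alloy = L/(kA) = 0.00572/(12.9·9.72) = 4.562×10^-5 K/W
  R_perlite = L/(kA) = 0.0987/(0.0589·9.72) = 0.1724 K/W
  R_brass = L/(kA) = 0.00925/(117·9.72) = 8.134×10^-6 K/W
  R_conv,out = 1/(hA) = 1/(7.52·9.72) = 0.01368 K/W
ΣR = 4.562×10^-5 + 0.1724 + 8.134×10^-6 + 0.01368 = 0.1861 K/W
Q = ΔT/ΣR = (151 °C − 29.1 °C)/0.1861 = 655.0 W
From the inner boundary to the perlite/brass interface, ΣR_partial = 0.1724 K/W.
T_interface = T_in − Q·ΣR_partial = 151 °C − (655.0)(0.1724) = 38.1 °C

T = 38.1 °C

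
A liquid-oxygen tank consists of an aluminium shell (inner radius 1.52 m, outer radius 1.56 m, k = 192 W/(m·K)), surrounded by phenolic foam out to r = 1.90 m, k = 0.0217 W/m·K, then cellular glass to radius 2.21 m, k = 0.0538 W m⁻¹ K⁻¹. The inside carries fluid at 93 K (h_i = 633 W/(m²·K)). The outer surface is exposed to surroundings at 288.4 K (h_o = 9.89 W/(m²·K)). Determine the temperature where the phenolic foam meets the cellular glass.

T = 247.7 K

Resistance network (inner→outer):
  R_conv,in = 1/(4πr²h) = 1/(4π·1.52²·633) = 5.441×10^-5 K/W
  R_aluminium = (1/1.52 − 1/1.56)/(4πk) = 0.01687/(4π·192) = 6.992×10^-6 K/W
  R_phenolic foam = (1/1.56 − 1/1.90)/(4πk) = 0.1147/(4π·0.0217) = 0.4207 K/W
  R_cellular glass = (1/1.90 − 1/2.21)/(4πk) = 0.07383/(4π·0.0538) = 0.1092 K/W
  R_conv,out = 1/(4πr²h) = 1/(4π·2.21²·9.89) = 0.001647 K/W
ΣR = 5.441×10^-5 + 6.992×10^-6 + 0.4207 + 0.1092 + 0.001647 = 0.5316 K/W
Q = ΔT/ΣR = (93 K − 288.4 K)/0.5316 = -367.6 W
From the inner boundary to the phenolic foam/cellular glass interface, ΣR_partial = 0.4208 K/W.
T_interface = T_in − Q·ΣR_partial = 93 K − (-367.6)(0.4208) = 247.7 K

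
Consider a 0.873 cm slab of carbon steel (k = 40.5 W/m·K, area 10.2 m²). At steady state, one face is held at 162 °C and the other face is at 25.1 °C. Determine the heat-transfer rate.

Q = 6.48×10^6 W

Q = kA·ΔT/L = 40.5 × 10.2 × |162 °C − 25.1 °C| / 0.00873 = 6.48×10^6 W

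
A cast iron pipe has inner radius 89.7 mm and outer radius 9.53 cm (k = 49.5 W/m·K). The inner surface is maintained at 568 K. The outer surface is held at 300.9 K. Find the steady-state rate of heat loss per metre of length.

Q' = 1370 kW/m

Q' = 2πk·ΔT/ln(r₂/r₁) = 2π × 49.5 × 267.1 / ln(0.0953/0.0897) = 1.37×10^6 W/m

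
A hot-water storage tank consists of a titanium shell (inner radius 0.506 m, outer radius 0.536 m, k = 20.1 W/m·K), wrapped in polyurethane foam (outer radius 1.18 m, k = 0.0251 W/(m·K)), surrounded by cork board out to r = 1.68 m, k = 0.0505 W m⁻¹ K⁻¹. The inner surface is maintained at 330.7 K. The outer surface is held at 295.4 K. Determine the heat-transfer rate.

Q = 9.74 W

Series thermal resistances, inner to outer:
  R_titanium = (1/0.506 − 1/0.536)/(4πk) = 0.1106/(4π·20.1) = 4.379×10^-4 K/W
  R_polyurethane foam = (1/0.536 − 1/1.18)/(4πk) = 1.018/(4π·0.0251) = 3.228 K/W
  R_cork board = (1/1.18 − 1/1.68)/(4πk) = 0.2522/(4π·0.0505) = 0.3974 K/W
ΣR = 4.379×10^-4 + 3.228 + 0.3974 = 3.626 K/W
Q = ΔT/ΣR = (330.7 K − 295.4 K)/3.626 = 9.74 W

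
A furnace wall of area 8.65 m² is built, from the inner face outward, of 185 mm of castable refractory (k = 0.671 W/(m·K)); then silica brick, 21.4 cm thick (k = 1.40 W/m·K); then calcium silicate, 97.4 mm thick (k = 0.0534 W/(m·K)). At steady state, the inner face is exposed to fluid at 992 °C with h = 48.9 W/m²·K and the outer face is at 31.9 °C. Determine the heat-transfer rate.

Treat each layer as a resistance in series:
  R_conv,in = 1/(hA) = 1/(48.9·8.65) = 0.002364 K/W
  R_castable refractory = L/(kA) = 0.185/(0.671·8.65) = 0.03187 K/W
  R_silica brick = L/(kA) = 0.214/(1.40·8.65) = 0.01767 K/W
  R_calcium silicate = L/(kA) = 0.0974/(0.0534·8.65) = 0.2109 K/W
ΣR = 0.002364 + 0.03187 + 0.01767 + 0.2109 = 0.2628 K/W
Q = ΔT/ΣR = (992 °C − 31.9 °C)/0.2628 = 3650 W

Q = 3.65 kW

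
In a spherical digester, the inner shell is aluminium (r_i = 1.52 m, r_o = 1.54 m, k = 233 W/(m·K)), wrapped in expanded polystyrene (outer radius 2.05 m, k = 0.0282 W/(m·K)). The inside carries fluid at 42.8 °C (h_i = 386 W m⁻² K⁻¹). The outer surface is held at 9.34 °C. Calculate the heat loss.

Series thermal resistances, inner to outer:
  R_conv,in = 1/(4πr²h) = 1/(4π·1.52²·386) = 8.923×10^-5 K/W
  R_aluminium = (1/1.52 − 1/1.54)/(4πk) = 0.008544/(4π·233) = 2.918×10^-6 K/W
  R_expanded polystyrene = (1/1.54 − 1/2.05)/(4πk) = 0.1615/(4π·0.0282) = 0.4559 K/W
ΣR = 8.923×10^-5 + 2.918×10^-6 + 0.4559 = 0.4560 K/W
Q = ΔT/ΣR = (42.8 °C − 9.34 °C)/0.4560 = 73.4 W

Q = 73.4 W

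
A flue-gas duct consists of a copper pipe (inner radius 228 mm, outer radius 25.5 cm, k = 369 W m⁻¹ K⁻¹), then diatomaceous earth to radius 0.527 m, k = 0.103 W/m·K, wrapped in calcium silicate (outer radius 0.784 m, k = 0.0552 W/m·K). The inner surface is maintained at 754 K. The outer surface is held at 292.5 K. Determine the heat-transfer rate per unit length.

Q' = 204 W/m

Resistance network (inner→outer):
  R'_copper = ln(0.255/0.228)/(2πk) = 0.1119/(2π·369) = 4.827×10^-5 m·K/W
  R'_diatomaceous earth = ln(0.527/0.255)/(2πk) = 0.7259/(2π·0.103) = 1.122 m·K/W
  R'_calcium silicate = ln(0.784/0.527)/(2πk) = 0.3972/(2π·0.0552) = 1.145 m·K/W
ΣR = 4.827×10^-5 + 1.122 + 1.145 = 2.267 m·K/W
Q' = ΔT/ΣR = (754 K − 292.5 K)/2.267 = 204 W/m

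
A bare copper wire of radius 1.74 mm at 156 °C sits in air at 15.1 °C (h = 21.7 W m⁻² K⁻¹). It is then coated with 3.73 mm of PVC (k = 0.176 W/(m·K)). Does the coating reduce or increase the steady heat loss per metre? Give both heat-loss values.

Critical radius for a cylinder: r_cr = k/h = 0.00811 m = 0.811 cm.
Outer radius after coating: r₂ = 0.00174 + 0.00373 = 0.00547 m.
Since r₁ < r_cr and r₂ ≤ r_cr, the coating moves toward the maximum at r_cr — heat loss rises.
Bare: R = 1/(2πr₁h) = 4.215 m·K/W; Q = 140.9/4.215 = 33.4 W/m.
Coated: R = R_cond + R_conv = 2.377 m·K/W; Q = 140.9/2.377 = 59.3 W/m.

increases: 33.4 → 59.3 W/m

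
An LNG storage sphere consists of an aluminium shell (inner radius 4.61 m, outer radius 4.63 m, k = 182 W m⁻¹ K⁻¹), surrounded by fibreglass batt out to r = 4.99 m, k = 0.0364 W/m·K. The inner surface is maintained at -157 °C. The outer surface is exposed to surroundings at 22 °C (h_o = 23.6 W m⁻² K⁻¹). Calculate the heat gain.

Treat each layer as a resistance in series:
  R_aluminium = (1/4.61 − 1/4.63)/(4πk) = 9.370×10^-4/(4π·182) = 4.097×10^-7 K/W
  R_fibreglass batt = (1/4.63 − 1/4.99)/(4πk) = 0.01558/(4π·0.0364) = 0.03407 K/W
  R_conv,out = 1/(4πr²h) = 1/(4π·4.99²·23.6) = 1.354×10^-4 K/W
ΣR = 4.097×10^-7 + 0.03407 + 1.354×10^-4 = 0.03421 K/W
Q = ΔT/ΣR = (-157 °C − 22 °C)/0.03421 = -5230 W
(Negative Q ⇒ heat flows inward; heat gain = 5230 W.)

Q = 5.23 kW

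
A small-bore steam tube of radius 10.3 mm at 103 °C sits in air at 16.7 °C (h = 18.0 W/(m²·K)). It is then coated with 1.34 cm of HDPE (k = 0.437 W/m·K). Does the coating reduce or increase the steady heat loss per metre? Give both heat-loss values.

increases: 101 → 128 W/m

Critical radius for a cylinder: r_cr = k/h = 0.0243 m = 2.43 cm.
Outer radius after coating: r₂ = 0.0103 + 0.0134 = 0.0237 m.
Since r₁ < r_cr and r₂ ≤ r_cr, the coating moves toward the maximum at r_cr — heat loss rises.
Bare: R = 1/(2πr₁h) = 0.8584 m·K/W; Q = 86.3/0.8584 = 101 W/m.
Coated: R = R_cond + R_conv = 0.6766 m·K/W; Q = 86.3/0.6766 = 128 W/m.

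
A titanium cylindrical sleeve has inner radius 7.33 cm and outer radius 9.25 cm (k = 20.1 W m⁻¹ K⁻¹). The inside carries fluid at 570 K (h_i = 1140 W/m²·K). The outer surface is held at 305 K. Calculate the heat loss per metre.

Resistance network (inner→outer):
  R'_conv,in = 1/(2πr h) = 1/(2π·0.0733·1140) = 0.001905 m·K/W
  R'_titanium = ln(0.0925/0.0733)/(2πk) = 0.2326/(2π·20.1) = 0.001842 m·K/W
ΣR = 0.001905 + 0.001842 = 0.003747 m·K/W
Q' = ΔT/ΣR = (570 K − 305 K)/0.003747 = 70700 W/m

Q' = 70.7 kW/m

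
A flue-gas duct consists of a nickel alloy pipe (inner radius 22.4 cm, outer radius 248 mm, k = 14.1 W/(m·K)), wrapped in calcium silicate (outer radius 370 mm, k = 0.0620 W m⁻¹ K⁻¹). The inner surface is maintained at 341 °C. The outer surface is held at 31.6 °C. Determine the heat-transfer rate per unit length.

Treat each layer as a resistance in series:
  R'_nickel alloy = ln(0.248/0.224)/(2πk) = 0.1018/(2π·14.1) = 0.001149 m·K/W
  R'_calcium silicate = ln(0.370/0.248)/(2πk) = 0.4001/(2π·0.0620) = 1.027 m·K/W
ΣR = 0.001149 + 1.027 = 1.028 m·K/W
Q' = ΔT/ΣR = (341 °C − 31.6 °C)/1.028 = 301 W/m

Q' = 301 W/m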